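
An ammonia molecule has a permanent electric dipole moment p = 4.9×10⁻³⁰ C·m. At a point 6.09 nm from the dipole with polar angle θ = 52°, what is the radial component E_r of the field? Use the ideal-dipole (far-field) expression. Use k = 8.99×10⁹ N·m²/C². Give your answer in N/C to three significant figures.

For a dipole, E_r = (2kp cosθ)/r³.
kp/r³ = (8.99×10⁹)(4.90×10⁻³⁰)/(6.09×10⁻⁹)³ = 1.950×10⁵ N/C.
E_r = 2·1.950×10⁵·cos52° = 2.401×10⁵ N/C.

E_r ≈ 2.40×10⁵ N/C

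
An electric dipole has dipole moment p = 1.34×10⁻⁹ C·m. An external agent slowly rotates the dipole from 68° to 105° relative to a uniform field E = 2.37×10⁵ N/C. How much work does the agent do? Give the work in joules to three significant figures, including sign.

W ≈ 2.01×10⁻⁴ J

W_ext = ΔU = U(θ₂) − U(θ₁) = −pE cosθ₂ − (−pE cosθ₁) = pE(cosθ₁ − cosθ₂).
W = (1.34×10⁻⁹)(2.37×10⁵)·(cos68° − cos105°) = (3.176×10⁻⁴)·(+0.6334) = 2.012×10⁻⁴ J.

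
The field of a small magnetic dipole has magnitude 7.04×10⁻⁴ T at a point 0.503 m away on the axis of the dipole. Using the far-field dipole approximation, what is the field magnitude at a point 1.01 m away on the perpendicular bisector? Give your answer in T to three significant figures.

Dipole fields scale as 1/r³ in the far field.
The axial field is twice the equatorial field at the same r, so the geometry factor is 1/2.
B₂ = B₁ · (1/2) · (r₁/r₂)³ = 7.04×10⁻⁴ · 0.5 · (0.503/1.01)³.
(r₁/r₂)³ = (0.498)³ = 0.1235.
B₂ ≈ 4.348×10⁻⁵ T.

B ≈ 4.35×10⁻⁵ T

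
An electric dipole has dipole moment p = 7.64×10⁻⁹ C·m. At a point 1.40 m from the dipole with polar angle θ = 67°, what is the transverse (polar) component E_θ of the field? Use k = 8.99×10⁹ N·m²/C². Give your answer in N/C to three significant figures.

E_θ ≈ 23.0 N/C

For a dipole, E_θ = (kp sinθ)/r³.
kp/r³ = (8.99×10⁹)(7.64×10⁻⁹)/(1.40)³ = 25.03 N/C.
E_θ = 25.03·sin67° = 23.04 N/C.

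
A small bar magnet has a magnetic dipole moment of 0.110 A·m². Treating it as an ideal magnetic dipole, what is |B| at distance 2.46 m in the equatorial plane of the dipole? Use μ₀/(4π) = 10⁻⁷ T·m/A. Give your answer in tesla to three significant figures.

In the equatorial plane B = (μ₀/4π)·m/r³ (half the axial value).
B = (10⁻⁷)·(0.110) / (2.46)³ = 7.389×10⁻¹⁰ T.

B ≈ 7.39×10⁻¹⁰ T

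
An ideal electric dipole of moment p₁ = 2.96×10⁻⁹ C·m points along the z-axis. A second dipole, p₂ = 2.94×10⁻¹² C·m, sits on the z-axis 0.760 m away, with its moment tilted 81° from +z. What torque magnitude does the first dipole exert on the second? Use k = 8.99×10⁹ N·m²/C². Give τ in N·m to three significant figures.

The second dipole sits on the axis of the first, so the field there is axial: E₁ = 2kp₁/r³ along +z.
E₁ = 2(8.99×10⁹)(2.96×10⁻⁹)/(0.760)³ = 121.2 N/C.
Torque on the second dipole: τ = p₂ E₁ sinθ.
τ = (2.94×10⁻¹²)(121.2)·sin81° = 3.521×10⁻¹⁰ N·m.

τ ≈ 3.52×10⁻¹⁰ N·m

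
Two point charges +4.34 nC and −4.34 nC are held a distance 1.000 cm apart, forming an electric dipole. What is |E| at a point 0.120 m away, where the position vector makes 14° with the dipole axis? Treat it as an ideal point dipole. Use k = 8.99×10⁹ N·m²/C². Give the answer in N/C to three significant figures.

Dipole moment p = qd = (4.34×10⁻⁹ C)(0.0100 m) = 4.34×10⁻¹¹ C·m.
At angle θ the dipole field magnitude is E = (kp/r³)·√(1 + 3cos²θ).
kp/r³ = (8.99×10⁹)(4.34×10⁻¹¹) / (0.120)³ = 225.8 N/C.
√(1 + 3cos²14°) = √(1 + 3·0.9415) = √3.8244 ≈ 1.9556.
E ≈ 225.8 × 1.956 = 441.6 N/C.

E ≈ 442 N/C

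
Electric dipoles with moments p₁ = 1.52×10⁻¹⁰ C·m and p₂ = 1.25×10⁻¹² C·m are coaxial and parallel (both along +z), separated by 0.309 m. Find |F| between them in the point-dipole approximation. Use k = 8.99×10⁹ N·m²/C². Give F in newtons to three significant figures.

On-axis field of dipole 1 at distance r: E = 2kp₁/r³. Force on dipole 2 is F = p₂·dE/dr (gradient along axis).
dE/dr = −6kp₁/r⁴, so |F| = 6kp₁p₂/r⁴ (attractive for aligned moments).
F = 6(8.99×10⁹)(1.52×10⁻¹⁰)(1.25×10⁻¹²)/(0.309)⁴ = 1.124×10⁻⁹ N.

F ≈ 1.12×10⁻⁹ N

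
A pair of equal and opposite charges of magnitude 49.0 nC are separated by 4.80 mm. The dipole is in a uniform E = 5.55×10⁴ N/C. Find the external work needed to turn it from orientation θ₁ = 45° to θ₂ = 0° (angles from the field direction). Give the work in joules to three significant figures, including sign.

Dipole moment p = qd = (4.90×10⁻⁸ C)(0.00480 m) = 2.352×10⁻¹⁰ C·m.
W_ext = ΔU = U(θ₂) − U(θ₁) = −pE cosθ₂ − (−pE cosθ₁) = pE(cosθ₁ − cosθ₂).
W = (2.352×10⁻¹⁰)(5.55×10⁴)·(cos45° − cos0°) = (1.305×10⁻⁵)·(-0.2929) = -3.823×10⁻⁶ J.

W ≈ -3.82×10⁻⁶ J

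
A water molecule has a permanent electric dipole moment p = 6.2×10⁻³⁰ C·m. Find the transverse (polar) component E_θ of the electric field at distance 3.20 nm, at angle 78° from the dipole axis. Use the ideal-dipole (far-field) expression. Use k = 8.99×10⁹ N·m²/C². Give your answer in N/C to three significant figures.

For a dipole, E_θ = (kp sinθ)/r³.
kp/r³ = (8.99×10⁹)(6.20×10⁻³⁰)/(3.20×10⁻⁹)³ = 1.701×10⁶ N/C.
E_θ = 1.701×10⁶·sin78° = 1.664×10⁶ N/C.

E_θ ≈ 1.66×10⁶ N/C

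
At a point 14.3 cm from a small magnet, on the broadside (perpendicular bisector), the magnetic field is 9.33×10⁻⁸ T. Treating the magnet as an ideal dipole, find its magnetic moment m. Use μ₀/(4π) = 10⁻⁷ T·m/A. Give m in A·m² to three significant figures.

m ≈ 0.00273 A·m²

In the equatorial plane B = (μ₀/4π)·m/r³, so m = Br³·4π/(μ₀).
m = (9.33×10⁻⁸)·(0.143)³ / (10⁻⁷) = 0.002728 A·m².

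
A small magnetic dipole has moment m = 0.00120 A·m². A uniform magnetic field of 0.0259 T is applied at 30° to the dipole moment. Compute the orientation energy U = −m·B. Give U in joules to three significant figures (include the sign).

U = −m·B = −mB cosθ.
U = −(0.00120)(0.0259)·cos30° = -2.692×10⁻⁵ J.

U ≈ -2.69×10⁻⁵ J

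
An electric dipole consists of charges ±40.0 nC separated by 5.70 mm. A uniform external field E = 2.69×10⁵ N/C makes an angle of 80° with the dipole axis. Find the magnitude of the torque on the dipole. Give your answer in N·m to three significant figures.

τ ≈ 6.04×10⁻⁵ N·m

Dipole moment p = qd = (4.00×10⁻⁸ C)(0.00570 m) = 2.28×10⁻¹⁰ C·m.
Torque on an electric dipole: τ = pE sinθ.
τ = (2.28×10⁻¹⁰)(2.69×10⁵)·sin80° = 6.040×10⁻⁵ N·m.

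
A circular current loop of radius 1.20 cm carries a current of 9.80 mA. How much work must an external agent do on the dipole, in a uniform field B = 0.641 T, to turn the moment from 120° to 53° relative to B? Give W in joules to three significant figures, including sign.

Magnetic moment m = IA = Iπa² = (0.00980)·π·(0.0120)² = 4.433×10⁻⁶ A·m².
W_ext = ΔU = −mB cosθ₂ + mB cosθ₁ = mB(cosθ₁ − cosθ₂).
W = (4.433×10⁻⁶)(0.641)·(cos120° − cos53°) = (2.842×10⁻⁶)·(-1.1018) = -3.131×10⁻⁶ J.

W ≈ -3.13×10⁻⁶ J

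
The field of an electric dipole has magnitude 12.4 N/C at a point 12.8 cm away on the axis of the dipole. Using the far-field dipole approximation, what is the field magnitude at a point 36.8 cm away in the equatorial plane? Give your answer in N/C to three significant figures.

Dipole fields scale as 1/r³ in the far field.
The axial field is twice the equatorial field at the same r, so the geometry factor is 1/2.
E₂ = E₁ · (1/2) · (r₁/r₂)³ = 12.4 · 0.5 · (12.8/36.8)³.
(r₁/r₂)³ = (0.3478)³ = 0.04208.
E₂ ≈ 0.2609 N/C.

E ≈ 0.261 N/C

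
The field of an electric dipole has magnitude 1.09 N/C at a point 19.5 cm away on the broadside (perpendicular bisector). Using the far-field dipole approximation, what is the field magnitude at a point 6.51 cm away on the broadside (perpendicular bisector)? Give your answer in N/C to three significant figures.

Dipole fields scale as 1/r³ in the far field; the geometry is the same at both points.
E₂ = E₁ · (r₁/r₂)³ = 1.09 · (19.5/6.51)³.
(r₁/r₂)³ = (2.995)³ = 26.88.
E₂ ≈ 29.29 N/C.

E ≈ 29.3 N/C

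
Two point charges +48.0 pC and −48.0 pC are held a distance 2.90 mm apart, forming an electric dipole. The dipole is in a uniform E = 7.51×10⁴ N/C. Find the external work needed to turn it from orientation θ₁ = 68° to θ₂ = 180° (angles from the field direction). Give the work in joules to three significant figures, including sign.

W ≈ 1.44×10⁻⁸ J

Dipole moment p = qd = (4.80×10⁻¹¹ C)(0.00290 m) = 1.392×10⁻¹³ C·m.
W_ext = ΔU = U(θ₂) − U(θ₁) = −pE cosθ₂ − (−pE cosθ₁) = pE(cosθ₁ − cosθ₂).
W = (1.392×10⁻¹³)(7.51×10⁴)·(cos68° − cos180°) = (1.045×10⁻⁸)·(+1.3746) = 1.437×10⁻⁸ J.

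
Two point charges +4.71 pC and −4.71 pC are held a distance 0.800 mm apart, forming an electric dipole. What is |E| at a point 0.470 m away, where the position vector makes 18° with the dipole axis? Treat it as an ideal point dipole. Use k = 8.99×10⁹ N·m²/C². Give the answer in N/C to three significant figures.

Dipole moment p = qd = (4.71×10⁻¹² C)(8.00×10⁻⁴ m) = 3.768×10⁻¹⁵ C·m.
At angle θ the dipole field magnitude is E = (kp/r³)·√(1 + 3cos²θ).
kp/r³ = (8.99×10⁹)(3.768×10⁻¹⁵) / (0.470)³ = 3.263×10⁻⁴ N/C.
√(1 + 3cos²18°) = √(1 + 3·0.9045) = √3.7135 ≈ 1.9271.
E ≈ 3.263×10⁻⁴ × 1.927 = 6.287×10⁻⁴ N/C.

E ≈ 6.29×10⁻⁴ N/C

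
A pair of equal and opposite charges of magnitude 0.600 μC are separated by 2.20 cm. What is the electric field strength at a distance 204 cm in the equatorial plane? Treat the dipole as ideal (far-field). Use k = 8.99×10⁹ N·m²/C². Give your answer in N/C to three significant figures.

E ≈ 14.0 N/C

Dipole moment p = qd = (6.00×10⁻⁷ C)(0.0220 m) = 1.32×10⁻⁸ C·m.
On the perpendicular bisector E = kp/r³ (half the axial value at the same distance).
E = (8.99×10⁹)(1.32×10⁻⁸) / (2.04)³ = 13.98 N/C.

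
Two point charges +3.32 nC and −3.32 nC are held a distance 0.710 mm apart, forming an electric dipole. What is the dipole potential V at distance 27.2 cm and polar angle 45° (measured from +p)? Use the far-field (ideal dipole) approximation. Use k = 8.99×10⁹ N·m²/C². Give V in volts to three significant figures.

Dipole moment p = qd = (3.32×10⁻⁹ C)(7.10×10⁻⁴ m) = 2.357×10⁻¹² C·m.
The dipole potential is V = kp cosθ / r².
V = (8.99×10⁹)(2.357×10⁻¹²)·cos45° / (0.272)² = 0.2025 V.

V ≈ 0.203 V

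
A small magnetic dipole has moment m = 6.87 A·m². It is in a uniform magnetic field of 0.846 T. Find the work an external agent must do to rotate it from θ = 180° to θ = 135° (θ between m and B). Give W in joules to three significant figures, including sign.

W ≈ -1.70 J

W_ext = ΔU = −mB cosθ₂ + mB cosθ₁ = mB(cosθ₁ − cosθ₂).
W = (6.87)(0.846)·(cos180° − cos135°) = (5.812)·(-0.2929) = -1.702 J.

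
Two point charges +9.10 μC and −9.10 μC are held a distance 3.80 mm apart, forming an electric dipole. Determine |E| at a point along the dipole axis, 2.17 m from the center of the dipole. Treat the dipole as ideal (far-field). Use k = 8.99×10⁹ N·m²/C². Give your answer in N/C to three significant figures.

Dipole moment p = qd = (9.10×10⁻⁶ C)(0.00380 m) = 3.458×10⁻⁸ C·m.
On the dipole axis E = 2kp/r³.
E = 2·(8.99×10⁹)(3.458×10⁻⁸) / (2.17)³ = 60.85 N/C.

E ≈ 60.8 N/C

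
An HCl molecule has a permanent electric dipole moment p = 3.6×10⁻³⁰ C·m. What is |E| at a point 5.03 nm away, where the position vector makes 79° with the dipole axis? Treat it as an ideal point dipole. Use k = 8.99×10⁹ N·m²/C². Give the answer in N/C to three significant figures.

At angle θ the dipole field magnitude is E = (kp/r³)·√(1 + 3cos²θ).
kp/r³ = (8.99×10⁹)(3.60×10⁻³⁰) / (5.03×10⁻⁹)³ = 2.543×10⁵ N/C.
√(1 + 3cos²79°) = √(1 + 3·0.0364) = √1.1092 ≈ 1.0532.
E ≈ 2.543×10⁵ × 1.053 = 2.678×10⁵ N/C.

E ≈ 2.68×10⁵ N/C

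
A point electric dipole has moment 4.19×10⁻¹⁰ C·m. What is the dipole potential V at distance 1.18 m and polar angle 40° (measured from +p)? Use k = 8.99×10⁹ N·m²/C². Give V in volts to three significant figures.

The dipole potential is V = kp cosθ / r².
V = (8.99×10⁹)(4.19×10⁻¹⁰)·cos40° / (1.18)² = 2.072 V.

V ≈ 2.07 V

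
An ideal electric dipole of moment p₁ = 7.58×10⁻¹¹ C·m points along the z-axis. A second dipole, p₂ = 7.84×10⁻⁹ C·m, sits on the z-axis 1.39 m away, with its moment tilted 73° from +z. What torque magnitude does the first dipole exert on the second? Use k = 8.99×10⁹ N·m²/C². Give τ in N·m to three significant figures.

τ ≈ 3.80×10⁻⁹ N·m

The second dipole sits on the axis of the first, so the field there is axial: E₁ = 2kp₁/r³ along +z.
E₁ = 2(8.99×10⁹)(7.58×10⁻¹¹)/(1.39)³ = 0.5075 N/C.
Torque on the second dipole: τ = p₂ E₁ sinθ.
τ = (7.84×10⁻⁹)(0.5075)·sin73° = 3.805×10⁻⁹ N·m.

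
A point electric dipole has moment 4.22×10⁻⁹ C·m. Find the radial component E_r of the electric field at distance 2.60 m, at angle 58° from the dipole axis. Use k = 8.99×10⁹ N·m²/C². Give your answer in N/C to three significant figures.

E_r ≈ 2.29 N/C

For a dipole, E_r = (2kp cosθ)/r³.
kp/r³ = (8.99×10⁹)(4.22×10⁻⁹)/(2.60)³ = 2.159 N/C.
E_r = 2·2.159·cos58° = 2.288 N/C.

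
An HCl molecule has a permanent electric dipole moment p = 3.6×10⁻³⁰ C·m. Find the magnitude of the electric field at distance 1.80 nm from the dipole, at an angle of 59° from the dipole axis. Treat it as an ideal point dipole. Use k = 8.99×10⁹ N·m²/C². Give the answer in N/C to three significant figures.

E ≈ 7.44×10⁶ N/C

At angle θ the dipole field magnitude is E = (kp/r³)·√(1 + 3cos²θ).
kp/r³ = (8.99×10⁹)(3.60×10⁻³⁰) / (1.80×10⁻⁹)³ = 5.549×10⁶ N/C.
√(1 + 3cos²59°) = √(1 + 3·0.2653) = √1.7958 ≈ 1.3401.
E ≈ 5.549×10⁶ × 1.340 = 7.437×10⁶ N/C.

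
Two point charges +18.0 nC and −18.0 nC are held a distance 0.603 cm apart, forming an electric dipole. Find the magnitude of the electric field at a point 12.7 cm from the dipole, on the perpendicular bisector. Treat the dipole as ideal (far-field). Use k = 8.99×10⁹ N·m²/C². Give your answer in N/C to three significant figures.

E ≈ 476 N/C

Dipole moment p = qd = (1.80×10⁻⁸ C)(0.00603 m) = 1.085×10⁻¹⁰ C·m.
In the equatorial plane E = kp/r³.
E = (8.99×10⁹)(1.085×10⁻¹⁰) / (0.127)³ = 476.2 N/C.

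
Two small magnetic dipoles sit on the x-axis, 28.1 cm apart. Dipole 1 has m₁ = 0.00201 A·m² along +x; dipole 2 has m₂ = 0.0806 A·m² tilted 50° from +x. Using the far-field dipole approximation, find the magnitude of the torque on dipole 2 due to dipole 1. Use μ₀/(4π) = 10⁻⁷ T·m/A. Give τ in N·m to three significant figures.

τ ≈ 1.12×10⁻⁹ N·m

Dipole B is on the axis of dipole A, so B₁ there is axial: B₁ = (μ₀/4π)·2m₁/r³ along +x.
B₁ = 2(10⁻⁷)(0.00201)/(0.281)³ = 1.812×10⁻⁸ T.
τ = m₂ B₁ sinθ.
τ = (0.0806)(1.812×10⁻⁸)·sin50° = 1.119×10⁻⁹ N·m.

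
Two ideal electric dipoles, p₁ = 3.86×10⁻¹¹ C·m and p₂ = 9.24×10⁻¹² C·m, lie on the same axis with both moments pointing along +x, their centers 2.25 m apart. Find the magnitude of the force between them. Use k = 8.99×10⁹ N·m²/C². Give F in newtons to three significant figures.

On-axis field of dipole 1 at distance r: E = 2kp₁/r³. Force on dipole 2 is F = p₂·dE/dr (gradient along axis).
dE/dr = −6kp₁/r⁴, so |F| = 6kp₁p₂/r⁴ (attractive for aligned moments).
F = 6(8.99×10⁹)(3.86×10⁻¹¹)(9.24×10⁻¹²)/(2.25)⁴ = 7.507×10⁻¹³ N.

F ≈ 7.51×10⁻¹³ N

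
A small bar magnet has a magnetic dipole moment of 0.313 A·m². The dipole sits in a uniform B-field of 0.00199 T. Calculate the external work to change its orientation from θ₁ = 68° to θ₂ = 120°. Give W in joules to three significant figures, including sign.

W ≈ 5.45×10⁻⁴ J

W_ext = ΔU = −mB cosθ₂ + mB cosθ₁ = mB(cosθ₁ − cosθ₂).
W = (0.313)(0.00199)·(cos68° − cos120°) = (6.229×10⁻⁴)·(+0.8746) = 5.448×10⁻⁴ J.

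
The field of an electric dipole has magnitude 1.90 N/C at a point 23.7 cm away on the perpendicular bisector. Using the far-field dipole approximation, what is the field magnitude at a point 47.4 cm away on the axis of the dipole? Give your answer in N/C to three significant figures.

E ≈ 0.475 N/C

Dipole fields scale as 1/r³ in the far field.
The axial field is twice the equatorial field at the same r, so the geometry factor is 2/1.
E₂ = E₁ · (2/1) · (r₁/r₂)³ = 1.90 · 2 · (23.7/47.4)³.
(r₁/r₂)³ = (0.5)³ = 0.125.
E₂ ≈ 0.4750 N/C.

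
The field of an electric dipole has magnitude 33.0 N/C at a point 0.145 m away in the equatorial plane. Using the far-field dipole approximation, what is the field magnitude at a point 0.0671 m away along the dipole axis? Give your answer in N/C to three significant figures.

Dipole fields scale as 1/r³ in the far field.
The axial field is twice the equatorial field at the same r, so the geometry factor is 2/1.
E₂ = E₁ · (2/1) · (r₁/r₂)³ = 33.0 · 2 · (0.145/0.0671)³.
(r₁/r₂)³ = (2.161)³ = 10.09.
E₂ ≈ 666.0 N/C.

E ≈ 666 N/C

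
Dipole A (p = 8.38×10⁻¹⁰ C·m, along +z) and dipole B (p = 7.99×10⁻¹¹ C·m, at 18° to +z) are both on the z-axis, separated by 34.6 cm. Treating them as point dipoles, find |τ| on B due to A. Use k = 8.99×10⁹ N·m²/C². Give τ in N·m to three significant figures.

τ ≈ 8.98×10⁻⁹ N·m

The second dipole sits on the axis of the first, so the field there is axial: E₁ = 2kp₁/r³ along +z.
E₁ = 2(8.99×10⁹)(8.38×10⁻¹⁰)/(0.346)³ = 363.8 N/C.
Torque on the second dipole: τ = p₂ E₁ sinθ.
τ = (7.99×10⁻¹¹)(363.8)·sin18° = 8.981×10⁻⁹ N·m.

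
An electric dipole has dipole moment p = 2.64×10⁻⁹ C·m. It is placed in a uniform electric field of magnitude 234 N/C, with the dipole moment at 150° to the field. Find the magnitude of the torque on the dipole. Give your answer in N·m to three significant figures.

Torque on an electric dipole: τ = pE sinθ.
τ = (2.64×10⁻⁹)(234)·sin150° = 3.089×10⁻⁷ N·m.

τ ≈ 3.09×10⁻⁷ N·m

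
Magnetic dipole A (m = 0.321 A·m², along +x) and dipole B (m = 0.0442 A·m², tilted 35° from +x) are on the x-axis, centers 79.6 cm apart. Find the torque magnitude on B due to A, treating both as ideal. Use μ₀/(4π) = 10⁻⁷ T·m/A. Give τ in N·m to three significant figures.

τ ≈ 3.23×10⁻⁹ N·m

Dipole B is on the axis of dipole A, so B₁ there is axial: B₁ = (μ₀/4π)·2m₁/r³ along +x.
B₁ = 2(10⁻⁷)(0.321)/(0.796)³ = 1.273×10⁻⁷ T.
τ = m₂ B₁ sinθ.
τ = (0.0442)(1.273×10⁻⁷)·sin35° = 3.227×10⁻⁹ N·m.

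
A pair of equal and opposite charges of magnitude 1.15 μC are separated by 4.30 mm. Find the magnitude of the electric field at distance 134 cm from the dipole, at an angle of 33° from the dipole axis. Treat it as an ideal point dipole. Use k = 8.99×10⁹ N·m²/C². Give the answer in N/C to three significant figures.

Dipole moment p = qd = (1.15×10⁻⁶ C)(0.00430 m) = 4.945×10⁻⁹ C·m.
At angle θ the dipole field magnitude is E = (kp/r³)·√(1 + 3cos²θ).
kp/r³ = (8.99×10⁹)(4.945×10⁻⁹) / (1.34)³ = 18.48 N/C.
√(1 + 3cos²33°) = √(1 + 3·0.7034) = √3.1101 ≈ 1.7635.
E ≈ 18.48 × 1.764 = 32.58 N/C.

E ≈ 32.6 N/C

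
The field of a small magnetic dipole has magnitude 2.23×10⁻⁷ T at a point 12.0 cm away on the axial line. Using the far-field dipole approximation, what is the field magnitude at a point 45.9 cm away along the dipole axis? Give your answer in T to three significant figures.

Dipole fields scale as 1/r³ in the far field; the geometry is the same at both points.
B₂ = B₁ · (r₁/r₂)³ = 2.23×10⁻⁷ · (12.0/45.9)³.
(r₁/r₂)³ = (0.2614)³ = 0.01787.
B₂ ≈ 3.985×10⁻⁹ T.

B ≈ 3.98×10⁻⁹ T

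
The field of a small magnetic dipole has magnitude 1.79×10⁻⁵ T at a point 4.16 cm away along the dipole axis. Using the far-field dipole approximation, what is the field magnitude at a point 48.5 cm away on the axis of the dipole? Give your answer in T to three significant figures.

B ≈ 1.13×10⁻⁸ T

Dipole fields scale as 1/r³ in the far field; the geometry is the same at both points.
B₂ = B₁ · (r₁/r₂)³ = 1.79×10⁻⁵ · (4.16/48.5)³.
(r₁/r₂)³ = (0.08577)³ = 0.000631.
B₂ ≈ 1.130×10⁻⁸ T.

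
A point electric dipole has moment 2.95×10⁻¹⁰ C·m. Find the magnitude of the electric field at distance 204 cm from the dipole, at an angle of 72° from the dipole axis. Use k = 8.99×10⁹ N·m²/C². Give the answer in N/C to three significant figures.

At angle θ the dipole field magnitude is E = (kp/r³)·√(1 + 3cos²θ).
kp/r³ = (8.99×10⁹)(2.95×10⁻¹⁰) / (2.04)³ = 0.3124 N/C.
√(1 + 3cos²72°) = √(1 + 3·0.0955) = √1.2865 ≈ 1.1342.
E ≈ 0.3124 × 1.134 = 0.3543 N/C.

E ≈ 0.354 N/C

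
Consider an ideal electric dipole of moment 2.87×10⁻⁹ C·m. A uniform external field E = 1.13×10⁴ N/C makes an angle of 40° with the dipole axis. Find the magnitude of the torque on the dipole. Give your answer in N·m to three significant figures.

τ ≈ 2.08×10⁻⁵ N·m

Torque on an electric dipole: τ = pE sinθ.
τ = (2.87×10⁻⁹)(1.13×10⁴)·sin40° = 2.085×10⁻⁵ N·m.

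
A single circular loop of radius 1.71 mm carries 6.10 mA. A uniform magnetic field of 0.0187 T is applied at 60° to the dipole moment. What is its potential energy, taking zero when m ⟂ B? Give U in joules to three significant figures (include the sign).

Magnetic moment m = IA = Iπa² = (0.00610)·π·(0.00171)² = 5.604×10⁻⁸ A·m².
U = −m·B = −mB cosθ.
U = −(5.604×10⁻⁸)(0.0187)·cos60° = -5.240×10⁻¹⁰ J.

U ≈ -5.24×10⁻¹⁰ J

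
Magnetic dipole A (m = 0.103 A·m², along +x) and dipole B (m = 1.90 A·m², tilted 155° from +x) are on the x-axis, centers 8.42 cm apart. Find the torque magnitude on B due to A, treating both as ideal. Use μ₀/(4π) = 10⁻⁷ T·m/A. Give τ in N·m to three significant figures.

Dipole B is on the axis of dipole A, so B₁ there is axial: B₁ = (μ₀/4π)·2m₁/r³ along +x.
B₁ = 2(10⁻⁷)(0.103)/(0.0842)³ = 3.451×10⁻⁵ T.
τ = m₂ B₁ sinθ.
τ = (1.90)(3.451×10⁻⁵)·sin155° = 2.771×10⁻⁵ N·m.

τ ≈ 2.77×10⁻⁵ N·m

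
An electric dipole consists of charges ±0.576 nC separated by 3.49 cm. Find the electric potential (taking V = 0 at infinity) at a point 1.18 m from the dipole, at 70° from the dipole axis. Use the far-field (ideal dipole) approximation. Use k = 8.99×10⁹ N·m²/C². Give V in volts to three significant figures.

V ≈ 0.0444 V

Dipole moment p = qd = (5.76×10⁻¹⁰ C)(0.0349 m) = 2.01×10⁻¹¹ C·m.
The dipole potential is V = kp cosθ / r².
V = (8.99×10⁹)(2.01×10⁻¹¹)·cos70° / (1.18)² = 0.04439 V.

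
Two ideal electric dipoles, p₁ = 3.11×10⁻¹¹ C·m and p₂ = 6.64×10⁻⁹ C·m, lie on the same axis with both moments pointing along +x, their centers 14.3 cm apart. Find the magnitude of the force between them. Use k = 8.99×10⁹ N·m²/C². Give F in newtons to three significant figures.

On-axis field of dipole 1 at distance r: E = 2kp₁/r³. Force on dipole 2 is F = p₂·dE/dr (gradient along axis).
dE/dr = −6kp₁/r⁴, so |F| = 6kp₁p₂/r⁴ (attractive for aligned moments).
F = 6(8.99×10⁹)(3.11×10⁻¹¹)(6.64×10⁻⁹)/(0.143)⁴ = 2.664×10⁻⁵ N.

F ≈ 2.66×10⁻⁵ N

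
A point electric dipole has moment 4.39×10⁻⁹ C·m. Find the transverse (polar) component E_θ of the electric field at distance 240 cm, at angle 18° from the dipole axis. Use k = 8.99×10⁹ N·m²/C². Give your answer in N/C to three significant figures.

For a dipole, E_θ = (kp sinθ)/r³.
kp/r³ = (8.99×10⁹)(4.39×10⁻⁹)/(2.40)³ = 2.855 N/C.
E_θ = 2.855·sin18° = 0.8822 N/C.

E_θ ≈ 0.882 N/C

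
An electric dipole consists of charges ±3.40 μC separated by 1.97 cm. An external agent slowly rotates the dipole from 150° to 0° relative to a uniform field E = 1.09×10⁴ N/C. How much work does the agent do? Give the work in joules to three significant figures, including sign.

W ≈ -0.00136 J

Dipole moment p = qd = (3.40×10⁻⁶ C)(0.0197 m) = 6.698×10⁻⁸ C·m.
W_ext = ΔU = U(θ₂) − U(θ₁) = −pE cosθ₂ − (−pE cosθ₁) = pE(cosθ₁ − cosθ₂).
W = (6.698×10⁻⁸)(1.09×10⁴)·(cos150° − cos0°) = (7.301×10⁻⁴)·(-1.8660) = -0.001362 J.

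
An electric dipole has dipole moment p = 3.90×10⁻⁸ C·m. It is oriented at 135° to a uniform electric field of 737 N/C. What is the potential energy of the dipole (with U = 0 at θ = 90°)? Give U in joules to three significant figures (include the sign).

U = −p·E = −pE cosθ.
U = −(3.90×10⁻⁸)(737)·cos135° = 2.032×10⁻⁵ J.

U ≈ 2.03×10⁻⁵ J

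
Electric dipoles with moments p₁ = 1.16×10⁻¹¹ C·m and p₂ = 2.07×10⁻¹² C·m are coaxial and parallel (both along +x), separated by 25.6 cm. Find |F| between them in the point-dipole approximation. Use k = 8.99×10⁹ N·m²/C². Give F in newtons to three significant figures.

F ≈ 3.02×10⁻¹⁰ N

On-axis field of dipole 1 at distance r: E = 2kp₁/r³. Force on dipole 2 is F = p₂·dE/dr (gradient along axis).
dE/dr = −6kp₁/r⁴, so |F| = 6kp₁p₂/r⁴ (attractive for aligned moments).
F = 6(8.99×10⁹)(1.16×10⁻¹¹)(2.07×10⁻¹²)/(0.256)⁴ = 3.016×10⁻¹⁰ N.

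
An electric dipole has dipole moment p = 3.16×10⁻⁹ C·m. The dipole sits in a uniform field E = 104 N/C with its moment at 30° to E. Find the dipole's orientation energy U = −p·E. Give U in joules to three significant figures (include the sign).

U = −p·E = −pE cosθ.
U = −(3.16×10⁻⁹)(104)·cos30° = -2.846×10⁻⁷ J.

U ≈ -2.85×10⁻⁷ J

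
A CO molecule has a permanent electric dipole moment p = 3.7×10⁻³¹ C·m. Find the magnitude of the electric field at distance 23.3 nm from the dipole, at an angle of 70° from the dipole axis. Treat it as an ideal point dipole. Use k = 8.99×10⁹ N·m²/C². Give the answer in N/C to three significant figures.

At angle θ the dipole field magnitude is E = (kp/r³)·√(1 + 3cos²θ).
kp/r³ = (8.99×10⁹)(3.70×10⁻³¹) / (2.33×10⁻⁸)³ = 263.0 N/C.
√(1 + 3cos²70°) = √(1 + 3·0.1170) = √1.3509 ≈ 1.1623.
E ≈ 263.0 × 1.162 = 305.6 N/C.

E ≈ 306 N/C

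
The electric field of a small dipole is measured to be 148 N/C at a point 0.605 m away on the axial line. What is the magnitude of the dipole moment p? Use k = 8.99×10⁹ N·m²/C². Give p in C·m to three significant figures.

p ≈ 1.82×10⁻⁹ C·m

On axis E = 2kp/r³, so p = Er³/(2k).
p = (148)·(0.605)³ / (2·8.99×10⁹) = 1.823×10⁻⁹ C·m.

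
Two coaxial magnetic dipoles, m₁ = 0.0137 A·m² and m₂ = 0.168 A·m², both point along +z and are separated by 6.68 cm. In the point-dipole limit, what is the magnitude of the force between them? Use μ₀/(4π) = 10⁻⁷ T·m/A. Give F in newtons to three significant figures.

F ≈ 6.94×10⁻⁵ N

On-axis B of dipole 1: B = (μ₀/4π)·2m₁/r³. Force on dipole 2: F = m₂·dB/dr.
dB/dr = −(μ₀/4π)·6m₁/r⁴, so |F| = (μ₀/4π)·6m₁m₂/r⁴.
F = 6(10⁻⁷)(0.0137)(0.168)/(0.0668)⁴ = 6.935×10⁻⁵ N.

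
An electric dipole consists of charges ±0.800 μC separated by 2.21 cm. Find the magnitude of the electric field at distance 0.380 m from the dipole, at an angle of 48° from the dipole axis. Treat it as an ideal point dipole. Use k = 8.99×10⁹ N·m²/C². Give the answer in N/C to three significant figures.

E ≈ 4430 N/C

Dipole moment p = qd = (8.00×10⁻⁷ C)(0.0221 m) = 1.768×10⁻⁸ C·m.
At angle θ the dipole field magnitude is E = (kp/r³)·√(1 + 3cos²θ).
kp/r³ = (8.99×10⁹)(1.768×10⁻⁸) / (0.380)³ = 2897 N/C.
√(1 + 3cos²48°) = √(1 + 3·0.4477) = √2.3432 ≈ 1.5308.
E ≈ 2897 × 1.531 = 4434 N/C.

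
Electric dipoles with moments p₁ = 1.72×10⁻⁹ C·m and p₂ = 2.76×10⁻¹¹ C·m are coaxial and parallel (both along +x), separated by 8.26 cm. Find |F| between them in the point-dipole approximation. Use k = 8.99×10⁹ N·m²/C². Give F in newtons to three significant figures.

On-axis field of dipole 1 at distance r: E = 2kp₁/r³. Force on dipole 2 is F = p₂·dE/dr (gradient along axis).
dE/dr = −6kp₁/r⁴, so |F| = 6kp₁p₂/r⁴ (attractive for aligned moments).
F = 6(8.99×10⁹)(1.72×10⁻⁹)(2.76×10⁻¹¹)/(0.0826)⁴ = 5.501×10⁻⁵ N.

F ≈ 5.50×10⁻⁵ N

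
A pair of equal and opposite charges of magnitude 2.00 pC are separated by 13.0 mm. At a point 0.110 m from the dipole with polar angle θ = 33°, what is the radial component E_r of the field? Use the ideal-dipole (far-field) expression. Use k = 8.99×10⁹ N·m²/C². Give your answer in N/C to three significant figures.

E_r ≈ 0.295 N/C

Dipole moment p = qd = (2.00×10⁻¹² C)(0.0130 m) = 2.60×10⁻¹⁴ C·m.
For a dipole, E_r = (2kp cosθ)/r³.
kp/r³ = (8.99×10⁹)(2.60×10⁻¹⁴)/(0.110)³ = 0.1756 N/C.
E_r = 2·0.1756·cos33° = 0.2946 N/C.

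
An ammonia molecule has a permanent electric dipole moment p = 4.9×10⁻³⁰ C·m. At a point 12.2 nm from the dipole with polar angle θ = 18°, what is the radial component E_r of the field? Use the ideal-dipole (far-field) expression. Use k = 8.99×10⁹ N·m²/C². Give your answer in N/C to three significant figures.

For a dipole, E_r = (2kp cosθ)/r³.
kp/r³ = (8.99×10⁹)(4.90×10⁻³⁰)/(1.22×10⁻⁸)³ = 2.426×10⁴ N/C.
E_r = 2·2.426×10⁴·cos18° = 4.614×10⁴ N/C.

E_r ≈ 4.61×10⁴ N/C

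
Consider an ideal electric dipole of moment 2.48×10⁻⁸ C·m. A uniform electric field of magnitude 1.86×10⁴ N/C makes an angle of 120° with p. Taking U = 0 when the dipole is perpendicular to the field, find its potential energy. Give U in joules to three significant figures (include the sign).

U = −p·E = −pE cosθ.
U = −(2.48×10⁻⁸)(1.86×10⁴)·cos120° = 2.306×10⁻⁴ J.

U ≈ 2.31×10⁻⁴ J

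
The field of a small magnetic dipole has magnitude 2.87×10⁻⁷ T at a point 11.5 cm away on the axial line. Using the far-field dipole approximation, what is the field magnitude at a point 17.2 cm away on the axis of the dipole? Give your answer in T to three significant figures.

Dipole fields scale as 1/r³ in the far field; the geometry is the same at both points.
B₂ = B₁ · (r₁/r₂)³ = 2.87×10⁻⁷ · (11.5/17.2)³.
(r₁/r₂)³ = (0.6686)³ = 0.2989.
B₂ ≈ 8.578×10⁻⁸ T.

B ≈ 8.58×10⁻⁸ T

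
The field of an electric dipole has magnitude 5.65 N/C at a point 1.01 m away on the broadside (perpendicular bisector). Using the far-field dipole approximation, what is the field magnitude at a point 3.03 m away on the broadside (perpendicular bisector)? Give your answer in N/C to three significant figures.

E ≈ 0.209 N/C

Dipole fields scale as 1/r³ in the far field; the geometry is the same at both points.
E₂ = E₁ · (r₁/r₂)³ = 5.65 · (1.01/3.03)³.
(r₁/r₂)³ = (0.3333)³ = 0.03704.
E₂ ≈ 0.2093 N/C.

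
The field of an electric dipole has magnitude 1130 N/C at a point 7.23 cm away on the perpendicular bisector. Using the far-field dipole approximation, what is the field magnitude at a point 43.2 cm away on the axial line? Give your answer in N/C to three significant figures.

E ≈ 10.6 N/C

Dipole fields scale as 1/r³ in the far field.
The axial field is twice the equatorial field at the same r, so the geometry factor is 2/1.
E₂ = E₁ · (2/1) · (r₁/r₂)³ = 1130 · 2 · (7.23/43.2)³.
(r₁/r₂)³ = (0.1674)³ = 0.004688.
E₂ ≈ 10.59 N/C.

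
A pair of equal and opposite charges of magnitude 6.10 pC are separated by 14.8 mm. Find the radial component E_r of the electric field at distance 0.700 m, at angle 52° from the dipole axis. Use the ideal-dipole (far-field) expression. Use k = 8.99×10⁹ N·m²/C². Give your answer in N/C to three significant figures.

E_r ≈ 0.00291 N/C

Dipole moment p = qd = (6.10×10⁻¹² C)(0.0148 m) = 9.028×10⁻¹⁴ C·m.
For a dipole, E_r = (2kp cosθ)/r³.
kp/r³ = (8.99×10⁹)(9.028×10⁻¹⁴)/(0.700)³ = 0.002366 N/C.
E_r = 2·0.002366·cos52° = 0.002914 N/C.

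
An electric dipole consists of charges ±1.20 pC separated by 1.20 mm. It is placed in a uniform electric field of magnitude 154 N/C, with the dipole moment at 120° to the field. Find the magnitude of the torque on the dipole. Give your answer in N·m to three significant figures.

τ ≈ 1.92×10⁻¹³ N·m

Dipole moment p = qd = (1.20×10⁻¹² C)(0.00120 m) = 1.44×10⁻¹⁵ C·m.
Torque on an electric dipole: τ = pE sinθ.
τ = (1.44×10⁻¹⁵)(154)·sin120° = 1.920×10⁻¹³ N·m.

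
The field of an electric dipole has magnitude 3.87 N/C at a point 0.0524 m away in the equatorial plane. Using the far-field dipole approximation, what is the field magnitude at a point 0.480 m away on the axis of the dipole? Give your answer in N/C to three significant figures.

Dipole fields scale as 1/r³ in the far field.
The axial field is twice the equatorial field at the same r, so the geometry factor is 2/1.
E₂ = E₁ · (2/1) · (r₁/r₂)³ = 3.87 · 2 · (0.0524/0.480)³.
(r₁/r₂)³ = (0.1092)³ = 0.001301.
E₂ ≈ 0.01007 N/C.

E ≈ 0.0101 N/C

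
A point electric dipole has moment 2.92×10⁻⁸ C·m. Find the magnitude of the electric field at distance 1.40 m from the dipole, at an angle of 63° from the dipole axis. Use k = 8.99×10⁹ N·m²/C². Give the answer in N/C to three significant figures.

E ≈ 122 N/C

At angle θ the dipole field magnitude is E = (kp/r³)·√(1 + 3cos²θ).
kp/r³ = (8.99×10⁹)(2.92×10⁻⁸) / (1.40)³ = 95.67 N/C.
√(1 + 3cos²63°) = √(1 + 3·0.2061) = √1.6183 ≈ 1.2721.
E ≈ 95.67 × 1.272 = 121.7 N/C.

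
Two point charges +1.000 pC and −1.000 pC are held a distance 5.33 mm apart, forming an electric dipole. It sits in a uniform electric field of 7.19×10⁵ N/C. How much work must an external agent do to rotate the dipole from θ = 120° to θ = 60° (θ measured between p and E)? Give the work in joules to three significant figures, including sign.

W ≈ -3.83×10⁻⁹ J

Dipole moment p = qd = (1.00×10⁻¹² C)(0.00533 m) = 5.33×10⁻¹⁵ C·m.
W_ext = ΔU = U(θ₂) − U(θ₁) = −pE cosθ₂ − (−pE cosθ₁) = pE(cosθ₁ − cosθ₂).
W = (5.33×10⁻¹⁵)(7.19×10⁵)·(cos120° − cos60°) = (3.832×10⁻⁹)·(-1.0000) = -3.832×10⁻⁹ J.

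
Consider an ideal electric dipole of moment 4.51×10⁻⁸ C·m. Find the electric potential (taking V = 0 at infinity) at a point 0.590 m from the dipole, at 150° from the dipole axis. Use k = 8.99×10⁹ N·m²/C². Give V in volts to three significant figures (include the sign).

The dipole potential is V = kp cosθ / r².
V = (8.99×10⁹)(4.51×10⁻⁸)·cos150° / (0.590)² = -1009 V.

V ≈ -1010 V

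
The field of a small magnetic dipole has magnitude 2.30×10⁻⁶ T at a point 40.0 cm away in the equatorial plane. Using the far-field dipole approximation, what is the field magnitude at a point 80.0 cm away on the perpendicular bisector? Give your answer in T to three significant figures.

B ≈ 2.88×10⁻⁷ T

Dipole fields scale as 1/r³ in the far field; the geometry is the same at both points.
B₂ = B₁ · (r₁/r₂)³ = 2.30×10⁻⁶ · (40.0/80.0)³.
(r₁/r₂)³ = (0.5)³ = 0.125.
B₂ ≈ 2.875×10⁻⁷ T.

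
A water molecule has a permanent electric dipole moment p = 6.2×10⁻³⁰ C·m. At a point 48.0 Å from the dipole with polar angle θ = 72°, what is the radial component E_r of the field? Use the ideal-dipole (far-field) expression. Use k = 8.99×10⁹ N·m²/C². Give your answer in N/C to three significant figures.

E_r ≈ 3.11×10⁵ N/C

For a dipole, E_r = (2kp cosθ)/r³.
kp/r³ = (8.99×10⁹)(6.20×10⁻³⁰)/(4.80×10⁻⁹)³ = 5.040×10⁵ N/C.
E_r = 2·5.040×10⁵·cos72° = 3.115×10⁵ N/C.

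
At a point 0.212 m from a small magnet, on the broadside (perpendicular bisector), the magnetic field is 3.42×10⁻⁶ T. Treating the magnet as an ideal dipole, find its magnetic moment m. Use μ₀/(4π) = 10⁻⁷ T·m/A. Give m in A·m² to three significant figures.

m ≈ 0.326 A·m²

In the equatorial plane B = (μ₀/4π)·m/r³, so m = Br³·4π/(μ₀).
m = (3.42×10⁻⁶)·(0.212)³ / (10⁻⁷) = 0.3259 A·m².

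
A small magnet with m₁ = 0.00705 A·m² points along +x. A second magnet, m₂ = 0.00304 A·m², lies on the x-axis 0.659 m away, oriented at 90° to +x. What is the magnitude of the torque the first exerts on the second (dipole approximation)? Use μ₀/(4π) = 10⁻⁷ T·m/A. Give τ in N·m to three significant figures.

τ ≈ 1.50×10⁻¹¹ N·m

Dipole B is on the axis of dipole A, so B₁ there is axial: B₁ = (μ₀/4π)·2m₁/r³ along +x.
B₁ = 2(10⁻⁷)(0.00705)/(0.659)³ = 4.927×10⁻⁹ T.
τ = m₂ B₁ sinθ.
τ = (0.00304)(4.927×10⁻⁹)·sin90° = 1.498×10⁻¹¹ N·m.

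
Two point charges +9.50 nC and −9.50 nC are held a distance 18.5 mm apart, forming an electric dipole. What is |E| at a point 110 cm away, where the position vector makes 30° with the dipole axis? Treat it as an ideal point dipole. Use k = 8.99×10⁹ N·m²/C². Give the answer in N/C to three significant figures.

Dipole moment p = qd = (9.50×10⁻⁹ C)(0.0185 m) = 1.758×10⁻¹⁰ C·m.
At angle θ the dipole field magnitude is E = (kp/r³)·√(1 + 3cos²θ).
kp/r³ = (8.99×10⁹)(1.758×10⁻¹⁰) / (1.10)³ = 1.187 N/C.
√(1 + 3cos²30°) = √(1 + 3·0.7500) = √3.2500 ≈ 1.8028.
E ≈ 1.187 × 1.803 = 2.141 N/C.

E ≈ 2.14 N/C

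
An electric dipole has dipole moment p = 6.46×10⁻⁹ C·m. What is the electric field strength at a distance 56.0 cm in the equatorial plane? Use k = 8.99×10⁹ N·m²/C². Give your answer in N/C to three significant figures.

In the equatorial plane E = kp/r³.
E = (8.99×10⁹)(6.46×10⁻⁹) / (0.560)³ = 330.7 N/C.

E ≈ 331 N/C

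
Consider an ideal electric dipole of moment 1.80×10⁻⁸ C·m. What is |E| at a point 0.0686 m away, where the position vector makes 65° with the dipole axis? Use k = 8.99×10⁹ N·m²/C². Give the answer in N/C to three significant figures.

At angle θ the dipole field magnitude is E = (kp/r³)·√(1 + 3cos²θ).
kp/r³ = (8.99×10⁹)(1.80×10⁻⁸) / (0.0686)³ = 5.013×10⁵ N/C.
√(1 + 3cos²65°) = √(1 + 3·0.1786) = √1.5358 ≈ 1.2393.
E ≈ 5.013×10⁵ × 1.239 = 6.212×10⁵ N/C.

E ≈ 6.21×10⁵ N/C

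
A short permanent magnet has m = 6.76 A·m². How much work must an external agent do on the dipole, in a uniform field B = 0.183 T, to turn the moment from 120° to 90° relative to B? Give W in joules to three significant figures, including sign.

W_ext = ΔU = −mB cosθ₂ + mB cosθ₁ = mB(cosθ₁ − cosθ₂).
W = (6.76)(0.183)·(cos120° − cos90°) = (1.237)·(-0.5000) = -0.6185 J.

W ≈ -0.619 J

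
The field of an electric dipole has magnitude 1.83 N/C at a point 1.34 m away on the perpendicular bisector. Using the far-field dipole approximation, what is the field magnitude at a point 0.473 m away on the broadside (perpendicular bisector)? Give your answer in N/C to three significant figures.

Dipole fields scale as 1/r³ in the far field; the geometry is the same at both points.
E₂ = E₁ · (r₁/r₂)³ = 1.83 · (1.34/0.473)³.
(r₁/r₂)³ = (2.833)³ = 22.74.
E₂ ≈ 41.61 N/C.

E ≈ 41.6 N/C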